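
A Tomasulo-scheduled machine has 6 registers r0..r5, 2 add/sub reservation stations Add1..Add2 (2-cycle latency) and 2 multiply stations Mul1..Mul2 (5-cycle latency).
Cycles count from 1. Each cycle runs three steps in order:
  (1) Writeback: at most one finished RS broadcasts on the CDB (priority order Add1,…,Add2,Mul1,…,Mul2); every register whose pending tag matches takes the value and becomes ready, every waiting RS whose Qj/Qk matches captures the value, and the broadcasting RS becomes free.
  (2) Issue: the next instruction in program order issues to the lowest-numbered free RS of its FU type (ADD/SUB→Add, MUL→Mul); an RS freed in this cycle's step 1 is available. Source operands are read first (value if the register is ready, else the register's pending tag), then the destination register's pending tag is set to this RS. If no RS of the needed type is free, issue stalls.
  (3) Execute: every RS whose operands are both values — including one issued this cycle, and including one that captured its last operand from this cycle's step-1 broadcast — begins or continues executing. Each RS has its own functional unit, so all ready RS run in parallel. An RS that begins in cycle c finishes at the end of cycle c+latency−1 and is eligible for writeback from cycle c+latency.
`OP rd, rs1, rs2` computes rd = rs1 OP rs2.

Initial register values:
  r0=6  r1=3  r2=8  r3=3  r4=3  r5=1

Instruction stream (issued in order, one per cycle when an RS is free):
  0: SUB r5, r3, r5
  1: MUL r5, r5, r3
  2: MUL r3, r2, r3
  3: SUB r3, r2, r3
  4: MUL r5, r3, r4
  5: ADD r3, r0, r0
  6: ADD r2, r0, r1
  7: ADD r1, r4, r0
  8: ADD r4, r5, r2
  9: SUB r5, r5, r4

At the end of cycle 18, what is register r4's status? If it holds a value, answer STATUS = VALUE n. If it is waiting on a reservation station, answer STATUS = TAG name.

STATUS = VALUE -39

c1: issue SUB r5<-Add1 | r0:6,r1:3,r2:8,r3:3,r4:3,r5:Add1
c2: issue MUL r5<-Mul1 | r0:6,r1:3,r2:8,r3:3,r4:3,r5:Mul1
c3: CDB Add1=2; issue MUL r3<-Mul2 | r0:6,r1:3,r2:8,r3:Mul2,r4:3,r5:Mul1
c4: issue SUB r3<-Add1 | r0:6,r1:3,r2:8,r3:Add1,r4:3,r5:Mul1
c5: stall | r0:6,r1:3,r2:8,r3:Add1,r4:3,r5:Mul1
c6: stall | r0:6,r1:3,r2:8,r3:Add1,r4:3,r5:Mul1
c7: stall | r0:6,r1:3,r2:8,r3:Add1,r4:3,r5:Mul1
c8: CDB Mul1=6; issue MUL r5<-Mul1 | r0:6,r1:3,r2:8,r3:Add1,r4:3,r5:Mul1
c9: CDB Mul2=24; issue ADD r3<-Add2 | r0:6,r1:3,r2:8,r3:Add2,r4:3,r5:Mul1
c10: stall | r0:6,r1:3,r2:8,r3:Add2,r4:3,r5:Mul1
c11: CDB Add1=-16; issue ADD r2<-Add1 | r0:6,r1:3,r2:Add1,r3:Add2,r4:3,r5:Mul1
c12: CDB Add2=12; issue ADD r1<-Add2 | r0:6,r1:Add2,r2:Add1,r3:12,r4:3,r5:Mul1
c13: CDB Add1=9; issue ADD r4<-Add1 | r0:6,r1:Add2,r2:9,r3:12,r4:Add1,r5:Mul1
c14: CDB Add2=9; issue SUB r5<-Add2 | r0:6,r1:9,r2:9,r3:12,r4:Add1,r5:Add2
c15: - | r0:6,r1:9,r2:9,r3:12,r4:Add1,r5:Add2
c16: CDB Mul1=-48 | r0:6,r1:9,r2:9,r3:12,r4:Add1,r5:Add2
c17: - | r0:6,r1:9,r2:9,r3:12,r4:Add1,r5:Add2
c18: CDB Add1=-39 | r0:6,r1:9,r2:9,r3:12,r4:-39,r5:Add2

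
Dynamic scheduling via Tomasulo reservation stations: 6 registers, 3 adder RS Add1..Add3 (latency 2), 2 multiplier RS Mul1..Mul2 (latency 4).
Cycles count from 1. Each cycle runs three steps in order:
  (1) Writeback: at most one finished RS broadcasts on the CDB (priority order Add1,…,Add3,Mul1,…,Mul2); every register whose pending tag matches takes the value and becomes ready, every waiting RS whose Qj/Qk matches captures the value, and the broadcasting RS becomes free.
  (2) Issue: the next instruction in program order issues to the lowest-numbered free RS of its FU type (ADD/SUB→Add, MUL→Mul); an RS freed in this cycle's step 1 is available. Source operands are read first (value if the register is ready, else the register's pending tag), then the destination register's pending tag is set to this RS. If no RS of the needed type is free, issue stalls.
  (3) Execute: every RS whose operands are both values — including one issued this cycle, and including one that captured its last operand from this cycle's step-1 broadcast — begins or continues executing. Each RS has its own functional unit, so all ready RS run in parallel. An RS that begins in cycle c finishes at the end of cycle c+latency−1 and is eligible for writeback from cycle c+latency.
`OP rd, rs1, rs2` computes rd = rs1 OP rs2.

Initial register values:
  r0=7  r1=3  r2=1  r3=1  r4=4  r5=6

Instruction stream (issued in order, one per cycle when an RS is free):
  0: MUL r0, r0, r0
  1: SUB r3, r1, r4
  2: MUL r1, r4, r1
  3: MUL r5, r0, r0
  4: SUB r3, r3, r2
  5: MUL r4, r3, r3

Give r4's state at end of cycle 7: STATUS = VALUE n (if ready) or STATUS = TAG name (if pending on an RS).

c1: issue MUL r0<-Mul1 | r0:Mul1,r1:3,r2:1,r3:1,r4:4,r5:6
c2: issue SUB r3<-Add1 | r0:Mul1,r1:3,r2:1,r3:Add1,r4:4,r5:6
c3: issue MUL r1<-Mul2 | r0:Mul1,r1:Mul2,r2:1,r3:Add1,r4:4,r5:6
c4: CDB Add1=-1; stall | r0:Mul1,r1:Mul2,r2:1,r3:-1,r4:4,r5:6
c5: CDB Mul1=49; issue MUL r5<-Mul1 | r0:49,r1:Mul2,r2:1,r3:-1,r4:4,r5:Mul1
c6: issue SUB r3<-Add1 | r0:49,r1:Mul2,r2:1,r3:Add1,r4:4,r5:Mul1
c7: CDB Mul2=12; issue MUL r4<-Mul2 | r0:49,r1:12,r2:1,r3:Add1,r4:Mul2,r5:Mul1

STATUS = TAG Mul2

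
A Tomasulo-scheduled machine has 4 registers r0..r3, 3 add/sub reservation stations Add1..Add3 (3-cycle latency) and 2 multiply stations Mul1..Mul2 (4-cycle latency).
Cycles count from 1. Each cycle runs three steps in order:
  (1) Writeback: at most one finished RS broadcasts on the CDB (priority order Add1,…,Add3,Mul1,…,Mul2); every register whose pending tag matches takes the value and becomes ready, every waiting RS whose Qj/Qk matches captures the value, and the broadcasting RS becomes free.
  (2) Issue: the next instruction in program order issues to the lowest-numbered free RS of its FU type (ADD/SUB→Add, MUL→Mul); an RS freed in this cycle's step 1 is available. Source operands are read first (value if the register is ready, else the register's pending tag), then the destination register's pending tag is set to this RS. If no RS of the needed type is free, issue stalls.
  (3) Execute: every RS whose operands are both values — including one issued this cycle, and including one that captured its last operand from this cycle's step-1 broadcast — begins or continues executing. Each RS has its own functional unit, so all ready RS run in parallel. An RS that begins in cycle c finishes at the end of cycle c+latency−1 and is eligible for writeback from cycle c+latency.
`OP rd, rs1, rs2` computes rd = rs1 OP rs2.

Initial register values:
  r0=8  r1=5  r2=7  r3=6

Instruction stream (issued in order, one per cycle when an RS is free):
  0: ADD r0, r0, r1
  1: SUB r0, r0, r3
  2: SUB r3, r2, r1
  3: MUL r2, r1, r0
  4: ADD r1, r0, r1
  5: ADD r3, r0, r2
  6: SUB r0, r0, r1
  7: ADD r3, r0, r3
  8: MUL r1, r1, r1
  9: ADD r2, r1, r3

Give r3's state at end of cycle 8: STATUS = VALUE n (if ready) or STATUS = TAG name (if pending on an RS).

c1: issue ADD r0<-Add1 | r0:Add1,r1:5,r2:7,r3:6
c2: issue SUB r0<-Add2 | r0:Add2,r1:5,r2:7,r3:6
c3: issue SUB r3<-Add3 | r0:Add2,r1:5,r2:7,r3:Add3
c4: CDB Add1=13; issue MUL r2<-Mul1 | r0:Add2,r1:5,r2:Mul1,r3:Add3
c5: issue ADD r1<-Add1 | r0:Add2,r1:Add1,r2:Mul1,r3:Add3
c6: CDB Add3=2; issue ADD r3<-Add3 | r0:Add2,r1:Add1,r2:Mul1,r3:Add3
c7: CDB Add2=7; issue SUB r0<-Add2 | r0:Add2,r1:Add1,r2:Mul1,r3:Add3
c8: stall | r0:Add2,r1:Add1,r2:Mul1,r3:Add3

STATUS = TAG Add3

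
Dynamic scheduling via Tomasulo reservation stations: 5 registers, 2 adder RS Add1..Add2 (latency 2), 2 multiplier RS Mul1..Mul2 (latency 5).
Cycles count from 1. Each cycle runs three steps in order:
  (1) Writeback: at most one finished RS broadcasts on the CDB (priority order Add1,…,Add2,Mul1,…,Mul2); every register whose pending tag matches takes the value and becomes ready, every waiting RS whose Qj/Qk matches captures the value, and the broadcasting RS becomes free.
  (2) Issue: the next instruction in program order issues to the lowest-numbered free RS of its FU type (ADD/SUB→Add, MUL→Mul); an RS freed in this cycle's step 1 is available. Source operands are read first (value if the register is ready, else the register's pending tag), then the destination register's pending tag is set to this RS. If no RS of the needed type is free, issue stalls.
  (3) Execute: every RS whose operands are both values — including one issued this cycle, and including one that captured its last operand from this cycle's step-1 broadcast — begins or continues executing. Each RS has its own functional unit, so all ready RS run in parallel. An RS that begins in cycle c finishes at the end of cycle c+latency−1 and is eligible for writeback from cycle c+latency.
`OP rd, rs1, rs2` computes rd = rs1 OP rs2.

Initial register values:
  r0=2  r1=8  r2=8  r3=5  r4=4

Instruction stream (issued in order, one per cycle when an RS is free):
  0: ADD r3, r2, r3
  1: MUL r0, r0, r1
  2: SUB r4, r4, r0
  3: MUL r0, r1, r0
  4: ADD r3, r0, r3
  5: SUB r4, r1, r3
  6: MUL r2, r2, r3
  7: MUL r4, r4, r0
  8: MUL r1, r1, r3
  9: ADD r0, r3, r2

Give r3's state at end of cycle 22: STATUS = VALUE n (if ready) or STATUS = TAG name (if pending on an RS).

  c1: issue ADD r3<-Add1  regs: r0:2,r1:8,r2:8,r3:Add1,r4:4
  c2: issue MUL r0<-Mul1  regs: r0:Mul1,r1:8,r2:8,r3:Add1,r4:4
  c3: CDB Add1=13; issue SUB r4<-Add1  regs: r0:Mul1,r1:8,r2:8,r3:13,r4:Add1
  c4: issue MUL r0<-Mul2  regs: r0:Mul2,r1:8,r2:8,r3:13,r4:Add1
  c5: issue ADD r3<-Add2  regs: r0:Mul2,r1:8,r2:8,r3:Add2,r4:Add1
  c6: stall  regs: r0:Mul2,r1:8,r2:8,r3:Add2,r4:Add1
  c7: CDB Mul1=16; stall  regs: r0:Mul2,r1:8,r2:8,r3:Add2,r4:Add1
  c8: stall  regs: r0:Mul2,r1:8,r2:8,r3:Add2,r4:Add1
  c9: CDB Add1=-12; issue SUB r4<-Add1  regs: r0:Mul2,r1:8,r2:8,r3:Add2,r4:Add1
  c10: issue MUL r2<-Mul1  regs: r0:Mul2,r1:8,r2:Mul1,r3:Add2,r4:Add1
  c11: stall  regs: r0:Mul2,r1:8,r2:Mul1,r3:Add2,r4:Add1
  c12: CDB Mul2=128; issue MUL r4<-Mul2  regs: r0:128,r1:8,r2:Mul1,r3:Add2,r4:Mul2
  c13: stall  regs: r0:128,r1:8,r2:Mul1,r3:Add2,r4:Mul2
  c14: CDB Add2=141; stall  regs: r0:128,r1:8,r2:Mul1,r3:141,r4:Mul2
  c15: stall  regs: r0:128,r1:8,r2:Mul1,r3:141,r4:Mul2
  c16: CDB Add1=-133; stall  regs: r0:128,r1:8,r2:Mul1,r3:141,r4:Mul2
  c17: stall  regs: r0:128,r1:8,r2:Mul1,r3:141,r4:Mul2
  c18: stall  regs: r0:128,r1:8,r2:Mul1,r3:141,r4:Mul2
  c19: CDB Mul1=1128; issue MUL r1<-Mul1  regs: r0:128,r1:Mul1,r2:1128,r3:141,r4:Mul2
  c20: issue ADD r0<-Add1  regs: r0:Add1,r1:Mul1,r2:1128,r3:141,r4:Mul2
  c21: CDB Mul2=-17024  regs: r0:Add1,r1:Mul1,r2:1128,r3:141,r4:-17024
  c22: CDB Add1=1269  regs: r0:1269,r1:Mul1,r2:1128,r3:141,r4:-17024

STATUS = VALUE 141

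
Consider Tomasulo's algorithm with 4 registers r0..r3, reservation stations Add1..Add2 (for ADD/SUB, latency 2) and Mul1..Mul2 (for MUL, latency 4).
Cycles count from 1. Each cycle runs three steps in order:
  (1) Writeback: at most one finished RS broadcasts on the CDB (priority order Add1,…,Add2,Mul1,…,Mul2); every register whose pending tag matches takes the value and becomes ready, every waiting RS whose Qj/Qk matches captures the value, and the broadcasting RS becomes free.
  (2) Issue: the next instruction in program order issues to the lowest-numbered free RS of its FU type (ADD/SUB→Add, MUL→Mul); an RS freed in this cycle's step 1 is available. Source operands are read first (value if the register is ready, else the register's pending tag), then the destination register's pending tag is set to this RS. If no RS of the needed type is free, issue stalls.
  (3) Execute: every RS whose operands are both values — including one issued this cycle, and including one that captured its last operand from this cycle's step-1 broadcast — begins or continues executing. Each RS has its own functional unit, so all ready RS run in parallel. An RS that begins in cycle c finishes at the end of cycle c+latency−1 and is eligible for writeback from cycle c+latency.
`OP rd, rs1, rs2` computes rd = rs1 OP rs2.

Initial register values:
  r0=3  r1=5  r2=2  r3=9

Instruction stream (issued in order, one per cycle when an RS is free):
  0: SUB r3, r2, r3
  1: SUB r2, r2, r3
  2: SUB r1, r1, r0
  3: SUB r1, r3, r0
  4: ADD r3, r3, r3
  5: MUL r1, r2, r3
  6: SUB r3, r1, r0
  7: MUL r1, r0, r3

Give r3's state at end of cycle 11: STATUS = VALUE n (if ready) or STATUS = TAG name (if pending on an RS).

cycle 1: issue SUB r3<-Add1 // r0:3,r1:5,r2:2,r3:Add1
cycle 2: issue SUB r2<-Add2 // r0:3,r1:5,r2:Add2,r3:Add1
cycle 3: CDB Add1=-7; issue SUB r1<-Add1 // r0:3,r1:Add1,r2:Add2,r3:-7
cycle 4: stall // r0:3,r1:Add1,r2:Add2,r3:-7
cycle 5: CDB Add1=2; issue SUB r1<-Add1 // r0:3,r1:Add1,r2:Add2,r3:-7
cycle 6: CDB Add2=9; issue ADD r3<-Add2 // r0:3,r1:Add1,r2:9,r3:Add2
cycle 7: CDB Add1=-10; issue MUL r1<-Mul1 // r0:3,r1:Mul1,r2:9,r3:Add2
cycle 8: CDB Add2=-14; issue SUB r3<-Add1 // r0:3,r1:Mul1,r2:9,r3:Add1
cycle 9: issue MUL r1<-Mul2 // r0:3,r1:Mul2,r2:9,r3:Add1
cycle 10: - // r0:3,r1:Mul2,r2:9,r3:Add1
cycle 11: - // r0:3,r1:Mul2,r2:9,r3:Add1

STATUS = TAG Add1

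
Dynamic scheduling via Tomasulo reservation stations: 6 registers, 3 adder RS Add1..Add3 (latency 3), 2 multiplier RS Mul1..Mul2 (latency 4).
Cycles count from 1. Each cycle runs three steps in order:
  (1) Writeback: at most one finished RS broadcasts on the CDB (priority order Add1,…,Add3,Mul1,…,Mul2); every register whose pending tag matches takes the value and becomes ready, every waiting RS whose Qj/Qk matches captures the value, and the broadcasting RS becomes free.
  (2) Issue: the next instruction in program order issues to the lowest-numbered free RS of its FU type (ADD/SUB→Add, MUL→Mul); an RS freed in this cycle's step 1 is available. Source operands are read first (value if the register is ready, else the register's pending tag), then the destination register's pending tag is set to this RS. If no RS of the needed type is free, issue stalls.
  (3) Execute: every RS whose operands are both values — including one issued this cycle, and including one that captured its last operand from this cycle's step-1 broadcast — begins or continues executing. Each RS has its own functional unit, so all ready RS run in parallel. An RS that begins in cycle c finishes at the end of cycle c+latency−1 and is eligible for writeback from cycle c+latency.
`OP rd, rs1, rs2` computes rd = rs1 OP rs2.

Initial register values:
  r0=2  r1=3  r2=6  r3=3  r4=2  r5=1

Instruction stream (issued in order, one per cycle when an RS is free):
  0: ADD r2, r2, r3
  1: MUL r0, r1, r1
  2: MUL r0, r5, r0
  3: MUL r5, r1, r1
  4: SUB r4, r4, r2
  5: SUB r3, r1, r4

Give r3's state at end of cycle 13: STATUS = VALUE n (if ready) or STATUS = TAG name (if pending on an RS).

cycle 1: issue ADD r2<-Add1 // r0:2,r1:3,r2:Add1,r3:3,r4:2,r5:1
cycle 2: issue MUL r0<-Mul1 // r0:Mul1,r1:3,r2:Add1,r3:3,r4:2,r5:1
cycle 3: issue MUL r0<-Mul2 // r0:Mul2,r1:3,r2:Add1,r3:3,r4:2,r5:1
cycle 4: CDB Add1=9; stall // r0:Mul2,r1:3,r2:9,r3:3,r4:2,r5:1
cycle 5: stall // r0:Mul2,r1:3,r2:9,r3:3,r4:2,r5:1
cycle 6: CDB Mul1=9; issue MUL r5<-Mul1 // r0:Mul2,r1:3,r2:9,r3:3,r4:2,r5:Mul1
cycle 7: issue SUB r4<-Add1 // r0:Mul2,r1:3,r2:9,r3:3,r4:Add1,r5:Mul1
cycle 8: issue SUB r3<-Add2 // r0:Mul2,r1:3,r2:9,r3:Add2,r4:Add1,r5:Mul1
cycle 9: - // r0:Mul2,r1:3,r2:9,r3:Add2,r4:Add1,r5:Mul1
cycle 10: CDB Add1=-7 // r0:Mul2,r1:3,r2:9,r3:Add2,r4:-7,r5:Mul1
cycle 11: CDB Mul1=9 // r0:Mul2,r1:3,r2:9,r3:Add2,r4:-7,r5:9
cycle 12: CDB Mul2=9 // r0:9,r1:3,r2:9,r3:Add2,r4:-7,r5:9
cycle 13: CDB Add2=10 // r0:9,r1:3,r2:9,r3:10,r4:-7,r5:9

STATUS = VALUE 10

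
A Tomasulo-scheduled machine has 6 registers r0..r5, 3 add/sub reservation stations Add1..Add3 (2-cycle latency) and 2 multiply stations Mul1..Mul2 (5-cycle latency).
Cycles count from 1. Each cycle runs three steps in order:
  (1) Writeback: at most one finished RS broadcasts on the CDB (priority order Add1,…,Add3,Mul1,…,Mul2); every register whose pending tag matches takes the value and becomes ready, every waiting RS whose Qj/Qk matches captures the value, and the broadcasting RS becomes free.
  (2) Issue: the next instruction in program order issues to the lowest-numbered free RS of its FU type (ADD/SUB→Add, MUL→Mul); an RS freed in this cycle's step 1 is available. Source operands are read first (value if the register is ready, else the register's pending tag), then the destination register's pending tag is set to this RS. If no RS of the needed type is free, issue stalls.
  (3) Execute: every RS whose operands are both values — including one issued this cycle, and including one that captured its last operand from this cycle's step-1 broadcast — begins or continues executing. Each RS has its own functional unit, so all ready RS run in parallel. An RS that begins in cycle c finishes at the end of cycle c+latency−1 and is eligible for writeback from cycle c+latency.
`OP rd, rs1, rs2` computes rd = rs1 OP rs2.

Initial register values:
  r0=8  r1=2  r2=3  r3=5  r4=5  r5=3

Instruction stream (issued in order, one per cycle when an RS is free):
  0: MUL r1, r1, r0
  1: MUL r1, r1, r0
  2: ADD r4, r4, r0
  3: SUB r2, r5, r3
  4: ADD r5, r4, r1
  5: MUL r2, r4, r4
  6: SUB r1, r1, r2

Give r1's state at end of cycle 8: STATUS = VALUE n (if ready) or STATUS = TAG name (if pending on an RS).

STATUS = TAG Add2

cycle 1: issue MUL r1<-Mul1 // r0:8,r1:Mul1,r2:3,r3:5,r4:5,r5:3
cycle 2: issue MUL r1<-Mul2 // r0:8,r1:Mul2,r2:3,r3:5,r4:5,r5:3
cycle 3: issue ADD r4<-Add1 // r0:8,r1:Mul2,r2:3,r3:5,r4:Add1,r5:3
cycle 4: issue SUB r2<-Add2 // r0:8,r1:Mul2,r2:Add2,r3:5,r4:Add1,r5:3
cycle 5: CDB Add1=13; issue ADD r5<-Add1 // r0:8,r1:Mul2,r2:Add2,r3:5,r4:13,r5:Add1
cycle 6: CDB Add2=-2; stall // r0:8,r1:Mul2,r2:-2,r3:5,r4:13,r5:Add1
cycle 7: CDB Mul1=16; issue MUL r2<-Mul1 // r0:8,r1:Mul2,r2:Mul1,r3:5,r4:13,r5:Add1
cycle 8: issue SUB r1<-Add2 // r0:8,r1:Add2,r2:Mul1,r3:5,r4:13,r5:Add1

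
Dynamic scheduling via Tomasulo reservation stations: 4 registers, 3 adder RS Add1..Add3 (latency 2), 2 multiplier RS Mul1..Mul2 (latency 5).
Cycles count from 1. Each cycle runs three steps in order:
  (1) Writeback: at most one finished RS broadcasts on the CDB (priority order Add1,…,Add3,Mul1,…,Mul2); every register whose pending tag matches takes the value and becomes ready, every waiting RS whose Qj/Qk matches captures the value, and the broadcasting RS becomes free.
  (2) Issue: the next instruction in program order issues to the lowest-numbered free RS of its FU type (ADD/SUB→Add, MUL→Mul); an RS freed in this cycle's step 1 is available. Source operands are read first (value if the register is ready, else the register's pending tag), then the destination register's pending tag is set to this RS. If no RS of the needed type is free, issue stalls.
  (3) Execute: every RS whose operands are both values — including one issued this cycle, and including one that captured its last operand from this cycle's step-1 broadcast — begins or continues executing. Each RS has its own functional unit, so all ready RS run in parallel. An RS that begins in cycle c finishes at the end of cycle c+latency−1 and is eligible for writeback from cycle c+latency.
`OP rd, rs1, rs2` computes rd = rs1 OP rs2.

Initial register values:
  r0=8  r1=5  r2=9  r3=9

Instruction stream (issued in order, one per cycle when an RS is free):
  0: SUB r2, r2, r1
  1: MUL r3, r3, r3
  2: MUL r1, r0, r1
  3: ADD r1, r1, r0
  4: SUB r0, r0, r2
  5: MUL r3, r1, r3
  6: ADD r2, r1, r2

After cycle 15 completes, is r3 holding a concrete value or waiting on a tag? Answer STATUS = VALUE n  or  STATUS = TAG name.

STATUS = TAG Mul1

c1: issue SUB r2<-Add1 | r0:8,r1:5,r2:Add1,r3:9
c2: issue MUL r3<-Mul1 | r0:8,r1:5,r2:Add1,r3:Mul1
c3: CDB Add1=4; issue MUL r1<-Mul2 | r0:8,r1:Mul2,r2:4,r3:Mul1
c4: issue ADD r1<-Add1 | r0:8,r1:Add1,r2:4,r3:Mul1
c5: issue SUB r0<-Add2 | r0:Add2,r1:Add1,r2:4,r3:Mul1
c6: stall | r0:Add2,r1:Add1,r2:4,r3:Mul1
c7: CDB Add2=4; stall | r0:4,r1:Add1,r2:4,r3:Mul1
c8: CDB Mul1=81; issue MUL r3<-Mul1 | r0:4,r1:Add1,r2:4,r3:Mul1
c9: CDB Mul2=40; issue ADD r2<-Add2 | r0:4,r1:Add1,r2:Add2,r3:Mul1
c10: - | r0:4,r1:Add1,r2:Add2,r3:Mul1
c11: CDB Add1=48 | r0:4,r1:48,r2:Add2,r3:Mul1
c12: - | r0:4,r1:48,r2:Add2,r3:Mul1
c13: CDB Add2=52 | r0:4,r1:48,r2:52,r3:Mul1
c14: - | r0:4,r1:48,r2:52,r3:Mul1
c15: - | r0:4,r1:48,r2:52,r3:Mul1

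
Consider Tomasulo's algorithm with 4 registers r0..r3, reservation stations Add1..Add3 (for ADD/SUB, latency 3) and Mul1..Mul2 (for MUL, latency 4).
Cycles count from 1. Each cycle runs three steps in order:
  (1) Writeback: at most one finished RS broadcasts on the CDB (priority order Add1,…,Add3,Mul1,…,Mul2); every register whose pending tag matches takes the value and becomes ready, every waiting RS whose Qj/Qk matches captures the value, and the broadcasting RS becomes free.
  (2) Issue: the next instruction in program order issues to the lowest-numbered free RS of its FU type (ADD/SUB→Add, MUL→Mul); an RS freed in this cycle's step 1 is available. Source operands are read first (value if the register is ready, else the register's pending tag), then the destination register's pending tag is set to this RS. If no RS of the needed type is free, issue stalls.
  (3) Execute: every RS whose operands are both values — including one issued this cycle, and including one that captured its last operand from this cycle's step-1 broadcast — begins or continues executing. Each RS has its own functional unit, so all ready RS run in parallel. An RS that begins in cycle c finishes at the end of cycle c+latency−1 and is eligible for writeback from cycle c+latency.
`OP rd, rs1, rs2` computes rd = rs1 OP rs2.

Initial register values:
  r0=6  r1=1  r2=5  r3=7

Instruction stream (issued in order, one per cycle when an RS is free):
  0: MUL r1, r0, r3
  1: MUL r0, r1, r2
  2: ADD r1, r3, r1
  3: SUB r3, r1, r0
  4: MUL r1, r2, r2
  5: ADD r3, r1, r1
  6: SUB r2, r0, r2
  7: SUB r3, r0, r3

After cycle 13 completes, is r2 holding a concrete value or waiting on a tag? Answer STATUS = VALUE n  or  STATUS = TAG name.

c1: issue MUL r1<-Mul1 | r0:6,r1:Mul1,r2:5,r3:7
c2: issue MUL r0<-Mul2 | r0:Mul2,r1:Mul1,r2:5,r3:7
c3: issue ADD r1<-Add1 | r0:Mul2,r1:Add1,r2:5,r3:7
c4: issue SUB r3<-Add2 | r0:Mul2,r1:Add1,r2:5,r3:Add2
c5: CDB Mul1=42; issue MUL r1<-Mul1 | r0:Mul2,r1:Mul1,r2:5,r3:Add2
c6: issue ADD r3<-Add3 | r0:Mul2,r1:Mul1,r2:5,r3:Add3
c7: stall | r0:Mul2,r1:Mul1,r2:5,r3:Add3
c8: CDB Add1=49; issue SUB r2<-Add1 | r0:Mul2,r1:Mul1,r2:Add1,r3:Add3
c9: CDB Mul1=25; stall | r0:Mul2,r1:25,r2:Add1,r3:Add3
c10: CDB Mul2=210; stall | r0:210,r1:25,r2:Add1,r3:Add3
c11: stall | r0:210,r1:25,r2:Add1,r3:Add3
c12: CDB Add3=50; issue SUB r3<-Add3 | r0:210,r1:25,r2:Add1,r3:Add3
c13: CDB Add1=205 | r0:210,r1:25,r2:205,r3:Add3

STATUS = VALUE 205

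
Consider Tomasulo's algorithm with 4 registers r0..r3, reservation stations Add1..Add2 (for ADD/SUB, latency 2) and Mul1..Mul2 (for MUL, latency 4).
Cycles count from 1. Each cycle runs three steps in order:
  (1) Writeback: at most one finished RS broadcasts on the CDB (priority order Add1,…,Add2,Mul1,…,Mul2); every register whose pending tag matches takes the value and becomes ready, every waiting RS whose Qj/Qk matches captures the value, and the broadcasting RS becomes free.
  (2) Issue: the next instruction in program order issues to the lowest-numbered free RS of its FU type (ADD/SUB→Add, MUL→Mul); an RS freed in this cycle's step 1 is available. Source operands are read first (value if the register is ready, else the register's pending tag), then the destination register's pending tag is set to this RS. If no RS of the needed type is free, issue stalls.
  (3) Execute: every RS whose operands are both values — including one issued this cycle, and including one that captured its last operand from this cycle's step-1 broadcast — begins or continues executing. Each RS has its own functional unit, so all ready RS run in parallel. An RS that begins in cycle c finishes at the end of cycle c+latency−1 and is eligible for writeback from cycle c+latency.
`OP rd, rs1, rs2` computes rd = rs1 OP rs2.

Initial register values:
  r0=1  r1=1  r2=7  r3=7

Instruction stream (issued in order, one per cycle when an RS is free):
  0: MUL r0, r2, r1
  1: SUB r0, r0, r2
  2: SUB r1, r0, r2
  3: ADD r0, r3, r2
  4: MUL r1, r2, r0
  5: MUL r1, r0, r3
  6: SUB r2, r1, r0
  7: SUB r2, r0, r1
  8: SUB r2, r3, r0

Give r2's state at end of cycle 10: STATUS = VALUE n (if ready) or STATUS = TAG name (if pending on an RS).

cycle 1: issue MUL r0<-Mul1 // r0:Mul1,r1:1,r2:7,r3:7
cycle 2: issue SUB r0<-Add1 // r0:Add1,r1:1,r2:7,r3:7
cycle 3: issue SUB r1<-Add2 // r0:Add1,r1:Add2,r2:7,r3:7
cycle 4: stall // r0:Add1,r1:Add2,r2:7,r3:7
cycle 5: CDB Mul1=7; stall // r0:Add1,r1:Add2,r2:7,r3:7
cycle 6: stall // r0:Add1,r1:Add2,r2:7,r3:7
cycle 7: CDB Add1=0; issue ADD r0<-Add1 // r0:Add1,r1:Add2,r2:7,r3:7
cycle 8: issue MUL r1<-Mul1 // r0:Add1,r1:Mul1,r2:7,r3:7
cycle 9: CDB Add1=14; issue MUL r1<-Mul2 // r0:14,r1:Mul2,r2:7,r3:7
cycle 10: CDB Add2=-7; issue SUB r2<-Add1 // r0:14,r1:Mul2,r2:Add1,r3:7

STATUS = TAG Add1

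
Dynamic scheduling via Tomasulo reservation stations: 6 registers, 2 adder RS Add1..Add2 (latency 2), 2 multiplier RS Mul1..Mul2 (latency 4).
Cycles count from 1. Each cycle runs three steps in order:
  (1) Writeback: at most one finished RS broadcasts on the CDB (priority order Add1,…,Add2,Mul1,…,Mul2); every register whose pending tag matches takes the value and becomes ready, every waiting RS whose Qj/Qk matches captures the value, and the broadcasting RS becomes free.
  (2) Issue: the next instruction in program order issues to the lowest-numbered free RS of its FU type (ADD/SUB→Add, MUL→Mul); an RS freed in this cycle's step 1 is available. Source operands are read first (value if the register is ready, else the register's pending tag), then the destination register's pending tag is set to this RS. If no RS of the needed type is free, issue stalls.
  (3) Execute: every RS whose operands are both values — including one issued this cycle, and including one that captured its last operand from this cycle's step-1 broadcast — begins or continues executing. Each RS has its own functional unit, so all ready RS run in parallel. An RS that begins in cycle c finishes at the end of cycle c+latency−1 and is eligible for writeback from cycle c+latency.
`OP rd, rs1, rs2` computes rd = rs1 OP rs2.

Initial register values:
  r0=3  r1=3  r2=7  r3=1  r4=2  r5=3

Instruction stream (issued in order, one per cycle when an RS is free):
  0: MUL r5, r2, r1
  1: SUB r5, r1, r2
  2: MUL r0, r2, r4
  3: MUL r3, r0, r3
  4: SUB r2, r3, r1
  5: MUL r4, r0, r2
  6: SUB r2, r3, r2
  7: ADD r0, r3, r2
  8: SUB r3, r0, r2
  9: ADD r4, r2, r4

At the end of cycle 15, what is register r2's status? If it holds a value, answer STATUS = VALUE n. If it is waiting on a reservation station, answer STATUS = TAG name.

STATUS = VALUE 3

c1: issue MUL r5<-Mul1 | r0:3,r1:3,r2:7,r3:1,r4:2,r5:Mul1
c2: issue SUB r5<-Add1 | r0:3,r1:3,r2:7,r3:1,r4:2,r5:Add1
c3: issue MUL r0<-Mul2 | r0:Mul2,r1:3,r2:7,r3:1,r4:2,r5:Add1
c4: CDB Add1=-4; stall | r0:Mul2,r1:3,r2:7,r3:1,r4:2,r5:-4
c5: CDB Mul1=21; issue MUL r3<-Mul1 | r0:Mul2,r1:3,r2:7,r3:Mul1,r4:2,r5:-4
c6: issue SUB r2<-Add1 | r0:Mul2,r1:3,r2:Add1,r3:Mul1,r4:2,r5:-4
c7: CDB Mul2=14; issue MUL r4<-Mul2 | r0:14,r1:3,r2:Add1,r3:Mul1,r4:Mul2,r5:-4
c8: issue SUB r2<-Add2 | r0:14,r1:3,r2:Add2,r3:Mul1,r4:Mul2,r5:-4
c9: stall | r0:14,r1:3,r2:Add2,r3:Mul1,r4:Mul2,r5:-4
c10: stall | r0:14,r1:3,r2:Add2,r3:Mul1,r4:Mul2,r5:-4
c11: CDB Mul1=14; stall | r0:14,r1:3,r2:Add2,r3:14,r4:Mul2,r5:-4
c12: stall | r0:14,r1:3,r2:Add2,r3:14,r4:Mul2,r5:-4
c13: CDB Add1=11; issue ADD r0<-Add1 | r0:Add1,r1:3,r2:Add2,r3:14,r4:Mul2,r5:-4
c14: stall | r0:Add1,r1:3,r2:Add2,r3:14,r4:Mul2,r5:-4
c15: CDB Add2=3; issue SUB r3<-Add2 | r0:Add1,r1:3,r2:3,r3:Add2,r4:Mul2,r5:-4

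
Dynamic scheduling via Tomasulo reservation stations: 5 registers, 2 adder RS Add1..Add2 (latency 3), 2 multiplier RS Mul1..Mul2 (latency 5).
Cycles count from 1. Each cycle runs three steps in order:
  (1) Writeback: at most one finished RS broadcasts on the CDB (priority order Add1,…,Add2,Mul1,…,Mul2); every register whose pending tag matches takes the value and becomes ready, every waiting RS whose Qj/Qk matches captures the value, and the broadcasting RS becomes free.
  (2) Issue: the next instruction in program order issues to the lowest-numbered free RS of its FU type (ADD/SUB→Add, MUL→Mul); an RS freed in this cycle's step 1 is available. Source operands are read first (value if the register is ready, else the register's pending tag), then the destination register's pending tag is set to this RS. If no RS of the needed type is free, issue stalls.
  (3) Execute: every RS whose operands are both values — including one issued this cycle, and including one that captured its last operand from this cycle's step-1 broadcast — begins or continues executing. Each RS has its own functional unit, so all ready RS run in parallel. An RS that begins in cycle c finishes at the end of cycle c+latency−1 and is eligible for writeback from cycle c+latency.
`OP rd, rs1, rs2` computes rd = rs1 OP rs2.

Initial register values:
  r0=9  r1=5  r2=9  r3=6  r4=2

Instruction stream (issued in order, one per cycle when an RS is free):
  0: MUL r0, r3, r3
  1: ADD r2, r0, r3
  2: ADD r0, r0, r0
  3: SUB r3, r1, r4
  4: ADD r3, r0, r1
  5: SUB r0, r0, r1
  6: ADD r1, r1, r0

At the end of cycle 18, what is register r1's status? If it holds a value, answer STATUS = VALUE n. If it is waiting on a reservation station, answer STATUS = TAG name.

STATUS = VALUE 72

  c1: issue MUL r0<-Mul1  regs: r0:Mul1,r1:5,r2:9,r3:6,r4:2
  c2: issue ADD r2<-Add1  regs: r0:Mul1,r1:5,r2:Add1,r3:6,r4:2
  c3: issue ADD r0<-Add2  regs: r0:Add2,r1:5,r2:Add1,r3:6,r4:2
  c4: stall  regs: r0:Add2,r1:5,r2:Add1,r3:6,r4:2
  c5: stall  regs: r0:Add2,r1:5,r2:Add1,r3:6,r4:2
  c6: CDB Mul1=36; stall  regs: r0:Add2,r1:5,r2:Add1,r3:6,r4:2
  c7: stall  regs: r0:Add2,r1:5,r2:Add1,r3:6,r4:2
  c8: stall  regs: r0:Add2,r1:5,r2:Add1,r3:6,r4:2
  c9: CDB Add1=42; issue SUB r3<-Add1  regs: r0:Add2,r1:5,r2:42,r3:Add1,r4:2
  c10: CDB Add2=72; issue ADD r3<-Add2  regs: r0:72,r1:5,r2:42,r3:Add2,r4:2
  c11: stall  regs: r0:72,r1:5,r2:42,r3:Add2,r4:2
  c12: CDB Add1=3; issue SUB r0<-Add1  regs: r0:Add1,r1:5,r2:42,r3:Add2,r4:2
  c13: CDB Add2=77; issue ADD r1<-Add2  regs: r0:Add1,r1:Add2,r2:42,r3:77,r4:2
  c14: -  regs: r0:Add1,r1:Add2,r2:42,r3:77,r4:2
  c15: CDB Add1=67  regs: r0:67,r1:Add2,r2:42,r3:77,r4:2
  c16: -  regs: r0:67,r1:Add2,r2:42,r3:77,r4:2
  c17: -  regs: r0:67,r1:Add2,r2:42,r3:77,r4:2
  c18: CDB Add2=72  regs: r0:67,r1:72,r2:42,r3:77,r4:2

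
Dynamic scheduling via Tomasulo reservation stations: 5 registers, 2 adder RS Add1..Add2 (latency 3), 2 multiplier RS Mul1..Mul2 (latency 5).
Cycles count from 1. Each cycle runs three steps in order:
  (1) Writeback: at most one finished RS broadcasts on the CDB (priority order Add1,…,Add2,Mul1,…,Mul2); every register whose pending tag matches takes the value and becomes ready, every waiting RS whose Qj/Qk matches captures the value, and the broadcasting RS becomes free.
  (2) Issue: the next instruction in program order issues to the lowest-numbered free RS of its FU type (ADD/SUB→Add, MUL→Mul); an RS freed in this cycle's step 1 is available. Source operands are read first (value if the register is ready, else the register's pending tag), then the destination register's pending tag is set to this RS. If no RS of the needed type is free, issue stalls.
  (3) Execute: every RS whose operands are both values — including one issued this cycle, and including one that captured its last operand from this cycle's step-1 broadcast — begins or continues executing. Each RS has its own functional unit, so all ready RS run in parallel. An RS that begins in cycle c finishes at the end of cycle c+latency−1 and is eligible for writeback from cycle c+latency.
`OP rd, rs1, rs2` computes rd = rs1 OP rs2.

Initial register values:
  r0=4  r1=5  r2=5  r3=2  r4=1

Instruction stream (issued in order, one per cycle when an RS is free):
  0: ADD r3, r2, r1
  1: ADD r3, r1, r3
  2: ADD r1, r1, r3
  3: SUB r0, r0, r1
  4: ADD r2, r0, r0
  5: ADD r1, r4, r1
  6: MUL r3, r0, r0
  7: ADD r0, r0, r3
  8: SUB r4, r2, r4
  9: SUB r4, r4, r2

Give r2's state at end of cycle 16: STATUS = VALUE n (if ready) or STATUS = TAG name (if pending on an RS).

  c1: issue ADD r3<-Add1  regs: r0:4,r1:5,r2:5,r3:Add1,r4:1
  c2: issue ADD r3<-Add2  regs: r0:4,r1:5,r2:5,r3:Add2,r4:1
  c3: stall  regs: r0:4,r1:5,r2:5,r3:Add2,r4:1
  c4: CDB Add1=10; issue ADD r1<-Add1  regs: r0:4,r1:Add1,r2:5,r3:Add2,r4:1
  c5: stall  regs: r0:4,r1:Add1,r2:5,r3:Add2,r4:1
  c6: stall  regs: r0:4,r1:Add1,r2:5,r3:Add2,r4:1
  c7: CDB Add2=15; issue SUB r0<-Add2  regs: r0:Add2,r1:Add1,r2:5,r3:15,r4:1
  c8: stall  regs: r0:Add2,r1:Add1,r2:5,r3:15,r4:1
  c9: stall  regs: r0:Add2,r1:Add1,r2:5,r3:15,r4:1
  c10: CDB Add1=20; issue ADD r2<-Add1  regs: r0:Add2,r1:20,r2:Add1,r3:15,r4:1
  c11: stall  regs: r0:Add2,r1:20,r2:Add1,r3:15,r4:1
  c12: stall  regs: r0:Add2,r1:20,r2:Add1,r3:15,r4:1
  c13: CDB Add2=-16; issue ADD r1<-Add2  regs: r0:-16,r1:Add2,r2:Add1,r3:15,r4:1
  c14: issue MUL r3<-Mul1  regs: r0:-16,r1:Add2,r2:Add1,r3:Mul1,r4:1
  c15: stall  regs: r0:-16,r1:Add2,r2:Add1,r3:Mul1,r4:1
  c16: CDB Add1=-32; issue ADD r0<-Add1  regs: r0:Add1,r1:Add2,r2:-32,r3:Mul1,r4:1

STATUS = VALUE -32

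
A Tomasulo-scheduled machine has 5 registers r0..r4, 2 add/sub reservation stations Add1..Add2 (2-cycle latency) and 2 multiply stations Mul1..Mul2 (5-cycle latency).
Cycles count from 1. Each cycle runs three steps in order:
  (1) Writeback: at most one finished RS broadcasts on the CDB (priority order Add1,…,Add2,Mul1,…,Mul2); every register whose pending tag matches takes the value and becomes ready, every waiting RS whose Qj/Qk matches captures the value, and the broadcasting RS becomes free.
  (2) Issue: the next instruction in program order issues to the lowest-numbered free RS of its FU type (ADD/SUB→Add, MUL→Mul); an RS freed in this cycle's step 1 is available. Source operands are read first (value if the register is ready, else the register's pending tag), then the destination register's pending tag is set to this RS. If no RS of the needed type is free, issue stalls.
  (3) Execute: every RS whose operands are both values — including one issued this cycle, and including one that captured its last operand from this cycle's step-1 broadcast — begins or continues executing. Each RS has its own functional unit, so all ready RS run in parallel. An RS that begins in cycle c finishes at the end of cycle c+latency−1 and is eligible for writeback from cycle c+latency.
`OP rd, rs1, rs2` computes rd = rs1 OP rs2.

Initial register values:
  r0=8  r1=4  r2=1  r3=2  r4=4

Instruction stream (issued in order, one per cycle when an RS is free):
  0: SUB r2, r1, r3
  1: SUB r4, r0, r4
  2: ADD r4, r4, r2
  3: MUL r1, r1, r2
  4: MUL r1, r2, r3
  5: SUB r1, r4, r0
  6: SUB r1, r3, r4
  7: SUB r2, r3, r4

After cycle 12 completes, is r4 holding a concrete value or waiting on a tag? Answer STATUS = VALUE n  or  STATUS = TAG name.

STATUS = VALUE 6

cycle 1: issue SUB r2<-Add1 // r0:8,r1:4,r2:Add1,r3:2,r4:4
cycle 2: issue SUB r4<-Add2 // r0:8,r1:4,r2:Add1,r3:2,r4:Add2
cycle 3: CDB Add1=2; issue ADD r4<-Add1 // r0:8,r1:4,r2:2,r3:2,r4:Add1
cycle 4: CDB Add2=4; issue MUL r1<-Mul1 // r0:8,r1:Mul1,r2:2,r3:2,r4:Add1
cycle 5: issue MUL r1<-Mul2 // r0:8,r1:Mul2,r2:2,r3:2,r4:Add1
cycle 6: CDB Add1=6; issue SUB r1<-Add1 // r0:8,r1:Add1,r2:2,r3:2,r4:6
cycle 7: issue SUB r1<-Add2 // r0:8,r1:Add2,r2:2,r3:2,r4:6
cycle 8: CDB Add1=-2; issue SUB r2<-Add1 // r0:8,r1:Add2,r2:Add1,r3:2,r4:6
cycle 9: CDB Add2=-4 // r0:8,r1:-4,r2:Add1,r3:2,r4:6
cycle 10: CDB Add1=-4 // r0:8,r1:-4,r2:-4,r3:2,r4:6
cycle 11: CDB Mul1=8 // r0:8,r1:-4,r2:-4,r3:2,r4:6
cycle 12: CDB Mul2=4 // r0:8,r1:-4,r2:-4,r3:2,r4:6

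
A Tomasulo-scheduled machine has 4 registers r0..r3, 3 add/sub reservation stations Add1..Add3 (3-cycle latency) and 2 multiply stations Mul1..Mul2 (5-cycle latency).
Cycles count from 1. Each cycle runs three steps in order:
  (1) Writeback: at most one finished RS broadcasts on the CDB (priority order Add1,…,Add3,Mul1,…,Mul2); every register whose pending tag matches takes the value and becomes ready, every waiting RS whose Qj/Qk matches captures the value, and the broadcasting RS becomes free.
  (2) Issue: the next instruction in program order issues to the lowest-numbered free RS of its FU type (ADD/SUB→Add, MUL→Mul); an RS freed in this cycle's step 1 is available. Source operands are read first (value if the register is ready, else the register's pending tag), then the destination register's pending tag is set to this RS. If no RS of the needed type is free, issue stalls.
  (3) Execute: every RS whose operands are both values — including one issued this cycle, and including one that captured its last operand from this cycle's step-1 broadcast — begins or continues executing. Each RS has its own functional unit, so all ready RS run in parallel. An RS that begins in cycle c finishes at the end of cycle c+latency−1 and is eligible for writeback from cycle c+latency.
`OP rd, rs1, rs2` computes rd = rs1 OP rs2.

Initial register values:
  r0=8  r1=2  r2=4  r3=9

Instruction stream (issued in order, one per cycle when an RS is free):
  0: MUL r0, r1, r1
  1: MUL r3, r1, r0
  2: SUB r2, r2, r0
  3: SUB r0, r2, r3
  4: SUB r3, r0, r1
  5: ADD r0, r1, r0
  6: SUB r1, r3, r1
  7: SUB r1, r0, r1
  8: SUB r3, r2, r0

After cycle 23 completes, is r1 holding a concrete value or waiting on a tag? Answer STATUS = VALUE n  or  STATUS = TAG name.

STATUS = TAG Add1

c1: issue MUL r0<-Mul1 | r0:Mul1,r1:2,r2:4,r3:9
c2: issue MUL r3<-Mul2 | r0:Mul1,r1:2,r2:4,r3:Mul2
c3: issue SUB r2<-Add1 | r0:Mul1,r1:2,r2:Add1,r3:Mul2
c4: issue SUB r0<-Add2 | r0:Add2,r1:2,r2:Add1,r3:Mul2
c5: issue SUB r3<-Add3 | r0:Add2,r1:2,r2:Add1,r3:Add3
c6: CDB Mul1=4; stall | r0:Add2,r1:2,r2:Add1,r3:Add3
c7: stall | r0:Add2,r1:2,r2:Add1,r3:Add3
c8: stall | r0:Add2,r1:2,r2:Add1,r3:Add3
c9: CDB Add1=0; issue ADD r0<-Add1 | r0:Add1,r1:2,r2:0,r3:Add3
c10: stall | r0:Add1,r1:2,r2:0,r3:Add3
c11: CDB Mul2=8; stall | r0:Add1,r1:2,r2:0,r3:Add3
c12: stall | r0:Add1,r1:2,r2:0,r3:Add3
c13: stall | r0:Add1,r1:2,r2:0,r3:Add3
c14: CDB Add2=-8; issue SUB r1<-Add2 | r0:Add1,r1:Add2,r2:0,r3:Add3
c15: stall | r0:Add1,r1:Add2,r2:0,r3:Add3
c16: stall | r0:Add1,r1:Add2,r2:0,r3:Add3
c17: CDB Add1=-6; issue SUB r1<-Add1 | r0:-6,r1:Add1,r2:0,r3:Add3
c18: CDB Add3=-10; issue SUB r3<-Add3 | r0:-6,r1:Add1,r2:0,r3:Add3
c19: - | r0:-6,r1:Add1,r2:0,r3:Add3
c20: - | r0:-6,r1:Add1,r2:0,r3:Add3
c21: CDB Add2=-12 | r0:-6,r1:Add1,r2:0,r3:Add3
c22: CDB Add3=6 | r0:-6,r1:Add1,r2:0,r3:6
c23: - | r0:-6,r1:Add1,r2:0,r3:6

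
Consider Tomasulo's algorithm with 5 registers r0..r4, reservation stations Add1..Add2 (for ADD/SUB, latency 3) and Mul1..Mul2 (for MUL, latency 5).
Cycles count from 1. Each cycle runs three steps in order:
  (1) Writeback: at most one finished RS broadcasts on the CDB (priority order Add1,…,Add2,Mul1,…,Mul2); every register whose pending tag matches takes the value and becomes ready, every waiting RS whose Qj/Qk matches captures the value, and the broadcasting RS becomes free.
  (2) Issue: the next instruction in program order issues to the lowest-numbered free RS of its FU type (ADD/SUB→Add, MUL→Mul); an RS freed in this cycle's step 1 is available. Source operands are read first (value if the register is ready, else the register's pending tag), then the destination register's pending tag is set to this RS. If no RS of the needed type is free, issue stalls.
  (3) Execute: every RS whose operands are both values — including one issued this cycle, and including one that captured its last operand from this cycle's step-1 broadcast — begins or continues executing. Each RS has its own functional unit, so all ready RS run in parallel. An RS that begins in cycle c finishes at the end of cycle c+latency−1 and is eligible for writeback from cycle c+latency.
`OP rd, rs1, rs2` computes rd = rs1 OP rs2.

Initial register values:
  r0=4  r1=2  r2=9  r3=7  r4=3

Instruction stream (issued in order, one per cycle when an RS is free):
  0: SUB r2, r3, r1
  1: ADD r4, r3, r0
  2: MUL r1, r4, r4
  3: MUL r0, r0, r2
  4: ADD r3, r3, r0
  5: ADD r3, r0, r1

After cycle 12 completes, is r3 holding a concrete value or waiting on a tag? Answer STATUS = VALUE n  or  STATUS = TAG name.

STATUS = TAG Add2

  c1: issue SUB r2<-Add1  regs: r0:4,r1:2,r2:Add1,r3:7,r4:3
  c2: issue ADD r4<-Add2  regs: r0:4,r1:2,r2:Add1,r3:7,r4:Add2
  c3: issue MUL r1<-Mul1  regs: r0:4,r1:Mul1,r2:Add1,r3:7,r4:Add2
  c4: CDB Add1=5; issue MUL r0<-Mul2  regs: r0:Mul2,r1:Mul1,r2:5,r3:7,r4:Add2
  c5: CDB Add2=11; issue ADD r3<-Add1  regs: r0:Mul2,r1:Mul1,r2:5,r3:Add1,r4:11
  c6: issue ADD r3<-Add2  regs: r0:Mul2,r1:Mul1,r2:5,r3:Add2,r4:11
  c7: -  regs: r0:Mul2,r1:Mul1,r2:5,r3:Add2,r4:11
  c8: -  regs: r0:Mul2,r1:Mul1,r2:5,r3:Add2,r4:11
  c9: CDB Mul2=20  regs: r0:20,r1:Mul1,r2:5,r3:Add2,r4:11
  c10: CDB Mul1=121  regs: r0:20,r1:121,r2:5,r3:Add2,r4:11
  c11: -  regs: r0:20,r1:121,r2:5,r3:Add2,r4:11
  c12: CDB Add1=27  regs: r0:20,r1:121,r2:5,r3:Add2,r4:11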